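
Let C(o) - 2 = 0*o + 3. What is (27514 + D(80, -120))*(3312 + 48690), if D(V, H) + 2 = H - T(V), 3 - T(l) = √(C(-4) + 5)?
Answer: 1424282778 + 52002*√10 ≈ 1.4244e+9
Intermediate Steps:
C(o) = 5 (C(o) = 2 + (0*o + 3) = 2 + (0 + 3) = 2 + 3 = 5)
T(l) = 3 - √10 (T(l) = 3 - √(5 + 5) = 3 - √10)
D(V, H) = -5 + H + √10 (D(V, H) = -2 + (H - (3 - √10)) = -2 + (H + (-3 + √10)) = -2 + (-3 + H + √10) = -5 + H + √10)
(27514 + D(80, -120))*(3312 + 48690) = (27514 + (-5 - 120 + √10))*(3312 + 48690) = (27514 + (-125 + √10))*52002 = (27389 + √10)*52002 = 1424282778 + 52002*√10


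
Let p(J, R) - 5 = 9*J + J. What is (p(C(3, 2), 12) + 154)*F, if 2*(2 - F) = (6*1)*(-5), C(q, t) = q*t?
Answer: 3723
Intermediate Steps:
F = 17 (F = 2 - 6*1*(-5)/2 = 2 - 3*(-5) = 2 - ½*(-30) = 2 + 15 = 17)
p(J, R) = 5 + 10*J (p(J, R) = 5 + (9*J + J) = 5 + 10*J)
(p(C(3, 2), 12) + 154)*F = ((5 + 10*(3*2)) + 154)*17 = ((5 + 10*6) + 154)*17 = ((5 + 60) + 154)*17 = (65 + 154)*17 = 219*17 = 3723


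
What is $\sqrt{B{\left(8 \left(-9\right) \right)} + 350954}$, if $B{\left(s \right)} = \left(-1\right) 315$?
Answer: $\sqrt{350639} \approx 592.15$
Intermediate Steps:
$B{\left(s \right)} = -315$
$\sqrt{B{\left(8 \left(-9\right) \right)} + 350954} = \sqrt{-315 + 350954} = \sqrt{350639}$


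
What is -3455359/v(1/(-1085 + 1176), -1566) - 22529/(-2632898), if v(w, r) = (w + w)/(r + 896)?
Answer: 277340573794667799/2632898 ≈ 1.0534e+11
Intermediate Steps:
v(w, r) = 2*w/(896 + r) (v(w, r) = (2*w)/(896 + r) = 2*w/(896 + r))
-3455359/v(1/(-1085 + 1176), -1566) - 22529/(-2632898) = -3455359*(-1085 + 1176)*(896 - 1566)/2 - 22529/(-2632898) = -3455359/(2/(91*(-670))) - 22529*(-1/2632898) = -3455359/(2*(1/91)*(-1/670)) + 22529/2632898 = -3455359/(-1/30485) + 22529/2632898 = -3455359*(-30485) + 22529/2632898 = 105336619115 + 22529/2632898 = 277340573794667799/2632898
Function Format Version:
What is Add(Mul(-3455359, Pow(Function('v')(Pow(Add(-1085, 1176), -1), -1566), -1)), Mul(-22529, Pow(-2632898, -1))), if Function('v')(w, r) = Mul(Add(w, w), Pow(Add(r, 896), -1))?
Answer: Rational(277340573794667799, 2632898) ≈ 1.0534e+11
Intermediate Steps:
Function('v')(w, r) = Mul(2, w, Pow(Add(896, r), -1)) (Function('v')(w, r) = Mul(Mul(2, w), Pow(Add(896, r), -1)) = Mul(2, w, Pow(Add(896, r), -1)))
Add(Mul(-3455359, Pow(Function('v')(Pow(Add(-1085, 1176), -1), -1566), -1)), Mul(-22529, Pow(-2632898, -1))) = Add(Mul(-3455359, Pow(Mul(2, Pow(Add(-1085, 1176), -1), Pow(Add(896, -1566), -1)), -1)), Mul(-22529, Pow(-2632898, -1))) = Add(Mul(-3455359, Pow(Mul(2, Pow(91, -1), Pow(-670, -1)), -1)), Mul(-22529, Rational(-1, 2632898))) = Add(Mul(-3455359, Pow(Mul(2, Rational(1, 91), Rational(-1, 670)), -1)), Rational(22529, 2632898)) = Add(Mul(-3455359, Pow(Rational(-1, 30485), -1)), Rational(22529, 2632898)) = Add(Mul(-3455359, -30485), Rational(22529, 2632898)) = Add(105336619115, Rational(22529, 2632898)) = Rational(277340573794667799, 2632898)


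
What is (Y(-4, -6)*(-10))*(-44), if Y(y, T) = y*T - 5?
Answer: 8360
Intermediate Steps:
Y(y, T) = -5 + T*y (Y(y, T) = T*y - 5 = -5 + T*y)
(Y(-4, -6)*(-10))*(-44) = ((-5 - 6*(-4))*(-10))*(-44) = ((-5 + 24)*(-10))*(-44) = (19*(-10))*(-44) = -190*(-44) = 8360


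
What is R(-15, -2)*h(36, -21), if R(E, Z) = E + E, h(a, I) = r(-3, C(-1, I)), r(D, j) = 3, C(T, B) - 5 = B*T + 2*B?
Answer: -90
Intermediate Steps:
C(T, B) = 5 + 2*B + B*T (C(T, B) = 5 + (B*T + 2*B) = 5 + (2*B + B*T) = 5 + 2*B + B*T)
h(a, I) = 3
R(E, Z) = 2*E
R(-15, -2)*h(36, -21) = (2*(-15))*3 = -30*3 = -90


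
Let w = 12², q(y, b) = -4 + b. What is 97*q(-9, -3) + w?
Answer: -535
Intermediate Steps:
w = 144
97*q(-9, -3) + w = 97*(-4 - 3) + 144 = 97*(-7) + 144 = -679 + 144 = -535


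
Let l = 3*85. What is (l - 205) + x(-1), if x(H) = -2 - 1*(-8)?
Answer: 56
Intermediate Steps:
x(H) = 6 (x(H) = -2 + 8 = 6)
l = 255
(l - 205) + x(-1) = (255 - 205) + 6 = 50 + 6 = 56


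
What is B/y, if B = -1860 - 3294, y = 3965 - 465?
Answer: -2577/1750 ≈ -1.4726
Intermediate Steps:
y = 3500
B = -5154
B/y = -5154/3500 = -5154*1/3500 = -2577/1750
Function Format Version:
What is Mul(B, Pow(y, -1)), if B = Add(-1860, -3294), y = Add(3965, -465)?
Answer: Rational(-2577, 1750) ≈ -1.4726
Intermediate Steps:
y = 3500
B = -5154
Mul(B, Pow(y, -1)) = Mul(-5154, Pow(3500, -1)) = Mul(-5154, Rational(1, 3500)) = Rational(-2577, 1750)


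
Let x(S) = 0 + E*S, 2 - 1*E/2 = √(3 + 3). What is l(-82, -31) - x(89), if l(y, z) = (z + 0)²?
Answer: 605 + 178*√6 ≈ 1041.0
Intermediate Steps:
E = 4 - 2*√6 (E = 4 - 2*√(3 + 3) = 4 - 2*√6 ≈ -0.89898)
x(S) = S*(4 - 2*√6) (x(S) = 0 + (4 - 2*√6)*S = 0 + S*(4 - 2*√6) = S*(4 - 2*√6))
l(y, z) = z²
l(-82, -31) - x(89) = (-31)² - 2*89*(2 - √6) = 961 - (356 - 178*√6) = 961 + (-356 + 178*√6) = 605 + 178*√6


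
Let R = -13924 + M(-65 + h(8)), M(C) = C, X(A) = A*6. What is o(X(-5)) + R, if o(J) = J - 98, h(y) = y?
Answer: -14109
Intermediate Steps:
X(A) = 6*A
o(J) = -98 + J
R = -13981 (R = -13924 + (-65 + 8) = -13924 - 57 = -13981)
o(X(-5)) + R = (-98 + 6*(-5)) - 13981 = (-98 - 30) - 13981 = -128 - 13981 = -14109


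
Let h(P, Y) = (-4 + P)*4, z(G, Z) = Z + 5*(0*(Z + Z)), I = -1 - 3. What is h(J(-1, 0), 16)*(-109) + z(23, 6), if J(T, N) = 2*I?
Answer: 5238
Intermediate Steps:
I = -4
J(T, N) = -8 (J(T, N) = 2*(-4) = -8)
z(G, Z) = Z (z(G, Z) = Z + 5*(0*(2*Z)) = Z + 5*0 = Z + 0 = Z)
h(P, Y) = -16 + 4*P
h(J(-1, 0), 16)*(-109) + z(23, 6) = (-16 + 4*(-8))*(-109) + 6 = (-16 - 32)*(-109) + 6 = -48*(-109) + 6 = 5232 + 6 = 5238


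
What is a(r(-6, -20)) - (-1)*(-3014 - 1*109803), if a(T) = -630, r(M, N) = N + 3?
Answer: -113447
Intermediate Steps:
r(M, N) = 3 + N
a(r(-6, -20)) - (-1)*(-3014 - 1*109803) = -630 - (-1)*(-3014 - 1*109803) = -630 - (-1)*(-3014 - 109803) = -630 - (-1)*(-112817) = -630 - 1*112817 = -630 - 112817 = -113447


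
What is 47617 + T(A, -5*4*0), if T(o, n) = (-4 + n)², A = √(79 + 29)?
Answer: 47633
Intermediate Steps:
A = 6*√3 (A = √108 = 6*√3 ≈ 10.392)
47617 + T(A, -5*4*0) = 47617 + (-4 - 5*4*0)² = 47617 + (-4 - 20*0)² = 47617 + (-4 + 0)² = 47617 + (-4)² = 47617 + 16 = 47633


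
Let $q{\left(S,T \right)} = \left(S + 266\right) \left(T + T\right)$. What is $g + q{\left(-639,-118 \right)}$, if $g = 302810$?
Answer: $390838$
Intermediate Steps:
$q{\left(S,T \right)} = 2 T \left(266 + S\right)$ ($q{\left(S,T \right)} = \left(266 + S\right) 2 T = 2 T \left(266 + S\right)$)
$g + q{\left(-639,-118 \right)} = 302810 + 2 \left(-118\right) \left(266 - 639\right) = 302810 + 2 \left(-118\right) \left(-373\right) = 302810 + 88028 = 390838$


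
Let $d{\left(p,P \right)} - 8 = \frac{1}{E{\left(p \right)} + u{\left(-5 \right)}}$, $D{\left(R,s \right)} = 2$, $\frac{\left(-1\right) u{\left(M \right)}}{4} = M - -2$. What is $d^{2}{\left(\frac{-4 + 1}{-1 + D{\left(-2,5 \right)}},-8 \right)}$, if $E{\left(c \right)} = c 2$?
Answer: $\frac{2401}{36} \approx 66.694$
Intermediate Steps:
$u{\left(M \right)} = -8 - 4 M$ ($u{\left(M \right)} = - 4 \left(M - -2\right) = - 4 \left(M + 2\right) = - 4 \left(2 + M\right) = -8 - 4 M$)
$E{\left(c \right)} = 2 c$
$d{\left(p,P \right)} = 8 + \frac{1}{12 + 2 p}$ ($d{\left(p,P \right)} = 8 + \frac{1}{2 p - -12} = 8 + \frac{1}{2 p + \left(-8 + 20\right)} = 8 + \frac{1}{2 p + 12} = 8 + \frac{1}{12 + 2 p}$)
$d^{2}{\left(\frac{-4 + 1}{-1 + D{\left(-2,5 \right)}},-8 \right)} = \left(\frac{97 + 16 \frac{-4 + 1}{-1 + 2}}{2 \left(6 + \frac{-4 + 1}{-1 + 2}\right)}\right)^{2} = \left(\frac{97 + 16 \left(- \frac{3}{1}\right)}{2 \left(6 - \frac{3}{1}\right)}\right)^{2} = \left(\frac{97 + 16 \left(\left(-3\right) 1\right)}{2 \left(6 - 3\right)}\right)^{2} = \left(\frac{97 + 16 \left(-3\right)}{2 \left(6 - 3\right)}\right)^{2} = \left(\frac{97 - 48}{2 \cdot 3}\right)^{2} = \left(\frac{1}{2} \cdot \frac{1}{3} \cdot 49\right)^{2} = \left(\frac{49}{6}\right)^{2} = \frac{2401}{36}$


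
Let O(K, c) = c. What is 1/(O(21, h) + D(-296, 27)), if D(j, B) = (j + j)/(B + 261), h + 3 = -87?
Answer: -18/1657 ≈ -0.010863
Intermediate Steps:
h = -90 (h = -3 - 87 = -90)
D(j, B) = 2*j/(261 + B) (D(j, B) = (2*j)/(261 + B) = 2*j/(261 + B))
1/(O(21, h) + D(-296, 27)) = 1/(-90 + 2*(-296)/(261 + 27)) = 1/(-90 + 2*(-296)/288) = 1/(-90 + 2*(-296)*(1/288)) = 1/(-90 - 37/18) = 1/(-1657/18) = -18/1657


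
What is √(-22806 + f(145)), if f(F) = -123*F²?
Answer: 11*I*√21561 ≈ 1615.2*I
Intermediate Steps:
√(-22806 + f(145)) = √(-22806 - 123*145²) = √(-22806 - 123*21025) = √(-22806 - 2586075) = √(-2608881) = 11*I*√21561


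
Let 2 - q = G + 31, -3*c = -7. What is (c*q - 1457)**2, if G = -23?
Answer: 2163841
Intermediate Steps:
c = 7/3 (c = -1/3*(-7) = 7/3 ≈ 2.3333)
q = -6 (q = 2 - (-23 + 31) = 2 - 1*8 = 2 - 8 = -6)
(c*q - 1457)**2 = ((7/3)*(-6) - 1457)**2 = (-14 - 1457)**2 = (-1471)**2 = 2163841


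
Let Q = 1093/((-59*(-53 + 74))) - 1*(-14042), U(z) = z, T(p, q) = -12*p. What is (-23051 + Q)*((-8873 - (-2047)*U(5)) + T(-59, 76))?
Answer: -7702638360/413 ≈ -1.8650e+7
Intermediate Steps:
Q = 17396945/1239 (Q = 1093/((-59*21)) + 14042 = 1093/(-1239) + 14042 = 1093*(-1/1239) + 14042 = -1093/1239 + 14042 = 17396945/1239 ≈ 14041.)
(-23051 + Q)*((-8873 - (-2047)*U(5)) + T(-59, 76)) = (-23051 + 17396945/1239)*((-8873 - (-2047)*5) - 12*(-59)) = -11163244*((-8873 - 1*(-10235)) + 708)/1239 = -11163244*((-8873 + 10235) + 708)/1239 = -11163244*(1362 + 708)/1239 = -11163244/1239*2070 = -7702638360/413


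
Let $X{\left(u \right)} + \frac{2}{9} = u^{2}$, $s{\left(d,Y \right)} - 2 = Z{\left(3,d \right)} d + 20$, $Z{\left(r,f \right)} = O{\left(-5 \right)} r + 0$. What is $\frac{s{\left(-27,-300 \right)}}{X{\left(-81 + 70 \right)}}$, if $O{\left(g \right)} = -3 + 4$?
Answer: $- \frac{531}{1087} \approx -0.4885$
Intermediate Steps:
$O{\left(g \right)} = 1$
$Z{\left(r,f \right)} = r$ ($Z{\left(r,f \right)} = 1 r + 0 = r + 0 = r$)
$s{\left(d,Y \right)} = 22 + 3 d$ ($s{\left(d,Y \right)} = 2 + \left(3 d + 20\right) = 2 + \left(20 + 3 d\right) = 22 + 3 d$)
$X{\left(u \right)} = - \frac{2}{9} + u^{2}$
$\frac{s{\left(-27,-300 \right)}}{X{\left(-81 + 70 \right)}} = \frac{22 + 3 \left(-27\right)}{- \frac{2}{9} + \left(-81 + 70\right)^{2}} = \frac{22 - 81}{- \frac{2}{9} + \left(-11\right)^{2}} = - \frac{59}{- \frac{2}{9} + 121} = - \frac{59}{\frac{1087}{9}} = \left(-59\right) \frac{9}{1087} = - \frac{531}{1087}$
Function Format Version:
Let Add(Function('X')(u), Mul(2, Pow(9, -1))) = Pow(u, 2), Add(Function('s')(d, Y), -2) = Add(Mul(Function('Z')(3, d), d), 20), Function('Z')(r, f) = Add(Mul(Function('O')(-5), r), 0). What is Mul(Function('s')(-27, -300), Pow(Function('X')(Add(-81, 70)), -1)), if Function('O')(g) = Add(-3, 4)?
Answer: Rational(-531, 1087) ≈ -0.48850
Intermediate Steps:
Function('O')(g) = 1
Function('Z')(r, f) = r (Function('Z')(r, f) = Add(Mul(1, r), 0) = Add(r, 0) = r)
Function('s')(d, Y) = Add(22, Mul(3, d)) (Function('s')(d, Y) = Add(2, Add(Mul(3, d), 20)) = Add(2, Add(20, Mul(3, d))) = Add(22, Mul(3, d)))
Function('X')(u) = Add(Rational(-2, 9), Pow(u, 2))
Mul(Function('s')(-27, -300), Pow(Function('X')(Add(-81, 70)), -1)) = Mul(Add(22, Mul(3, -27)), Pow(Add(Rational(-2, 9), Pow(Add(-81, 70), 2)), -1)) = Mul(Add(22, -81), Pow(Add(Rational(-2, 9), Pow(-11, 2)), -1)) = Mul(-59, Pow(Add(Rational(-2, 9), 121), -1)) = Mul(-59, Pow(Rational(1087, 9), -1)) = Mul(-59, Rational(9, 1087)) = Rational(-531, 1087)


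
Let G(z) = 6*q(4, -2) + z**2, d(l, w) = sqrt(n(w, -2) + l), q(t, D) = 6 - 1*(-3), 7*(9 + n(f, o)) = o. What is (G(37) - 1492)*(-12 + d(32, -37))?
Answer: 828 - 69*sqrt(1113)/7 ≈ 499.15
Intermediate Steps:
n(f, o) = -9 + o/7
q(t, D) = 9 (q(t, D) = 6 + 3 = 9)
d(l, w) = sqrt(-65/7 + l) (d(l, w) = sqrt((-9 + (1/7)*(-2)) + l) = sqrt((-9 - 2/7) + l) = sqrt(-65/7 + l))
G(z) = 54 + z**2 (G(z) = 6*9 + z**2 = 54 + z**2)
(G(37) - 1492)*(-12 + d(32, -37)) = ((54 + 37**2) - 1492)*(-12 + sqrt(-455 + 49*32)/7) = ((54 + 1369) - 1492)*(-12 + sqrt(-455 + 1568)/7) = (1423 - 1492)*(-12 + sqrt(1113)/7) = -69*(-12 + sqrt(1113)/7) = 828 - 69*sqrt(1113)/7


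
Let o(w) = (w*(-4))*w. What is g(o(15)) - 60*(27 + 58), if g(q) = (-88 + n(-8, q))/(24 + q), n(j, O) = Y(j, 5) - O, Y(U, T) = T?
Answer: -4468417/876 ≈ -5100.9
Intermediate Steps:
n(j, O) = 5 - O
o(w) = -4*w**2 (o(w) = (-4*w)*w = -4*w**2)
g(q) = (-83 - q)/(24 + q) (g(q) = (-88 + (5 - q))/(24 + q) = (-83 - q)/(24 + q))
g(o(15)) - 60*(27 + 58) = (-83 - (-4)*15**2)/(24 - 4*15**2) - 60*(27 + 58) = (-83 - (-4)*225)/(24 - 4*225) - 60*85 = (-83 - 1*(-900))/(24 - 900) - 1*5100 = (-83 + 900)/(-876) - 5100 = -1/876*817 - 5100 = -817/876 - 5100 = -4468417/876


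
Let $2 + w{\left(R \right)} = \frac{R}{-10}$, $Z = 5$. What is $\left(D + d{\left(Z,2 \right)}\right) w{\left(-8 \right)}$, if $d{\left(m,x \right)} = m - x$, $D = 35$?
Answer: $- \frac{228}{5} \approx -45.6$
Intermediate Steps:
$w{\left(R \right)} = -2 - \frac{R}{10}$ ($w{\left(R \right)} = -2 + \frac{R}{-10} = -2 + R \left(- \frac{1}{10}\right) = -2 - \frac{R}{10}$)
$\left(D + d{\left(Z,2 \right)}\right) w{\left(-8 \right)} = \left(35 + \left(5 - 2\right)\right) \left(-2 - - \frac{4}{5}\right) = \left(35 + \left(5 - 2\right)\right) \left(-2 + \frac{4}{5}\right) = \left(35 + 3\right) \left(- \frac{6}{5}\right) = 38 \left(- \frac{6}{5}\right) = - \frac{228}{5}$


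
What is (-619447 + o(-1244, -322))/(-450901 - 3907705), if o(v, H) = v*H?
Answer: 218879/4358606 ≈ 0.050218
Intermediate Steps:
o(v, H) = H*v
(-619447 + o(-1244, -322))/(-450901 - 3907705) = (-619447 - 322*(-1244))/(-450901 - 3907705) = (-619447 + 400568)/(-4358606) = -218879*(-1/4358606) = 218879/4358606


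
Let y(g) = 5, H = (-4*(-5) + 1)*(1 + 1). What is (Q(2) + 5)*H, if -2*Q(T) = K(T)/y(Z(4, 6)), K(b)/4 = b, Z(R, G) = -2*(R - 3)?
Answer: 882/5 ≈ 176.40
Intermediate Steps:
H = 42 (H = (20 + 1)*2 = 21*2 = 42)
Z(R, G) = 6 - 2*R (Z(R, G) = -2*(-3 + R) = 6 - 2*R)
K(b) = 4*b
Q(T) = -2*T/5 (Q(T) = -4*T/(2*5) = -2*T/5)
(Q(2) + 5)*H = (-⅖*2 + 5)*42 = (-⅘ + 5)*42 = (21/5)*42 = 882/5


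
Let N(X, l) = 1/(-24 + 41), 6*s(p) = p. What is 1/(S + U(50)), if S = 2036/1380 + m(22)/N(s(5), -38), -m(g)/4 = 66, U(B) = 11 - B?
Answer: -345/1561306 ≈ -0.00022097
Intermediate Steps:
s(p) = p/6
N(X, l) = 1/17
m(g) = -264 (m(g) = -4*66 = -264)
S = -1547851/345 (S = 2036/1380 - 264/1/17 = 2036*(1/1380) - 264*17 = 509/345 - 4488 = -1547851/345 ≈ -4486.5)
1/(S + U(50)) = 1/(-1547851/345 + (11 - 1*50)) = 1/(-1547851/345 + (11 - 50)) = 1/(-1547851/345 - 39) = 1/(-1561306/345) = -345/1561306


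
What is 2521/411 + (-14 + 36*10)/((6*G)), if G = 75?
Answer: 212776/30825 ≈ 6.9027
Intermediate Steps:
2521/411 + (-14 + 36*10)/((6*G)) = 2521/411 + (-14 + 36*10)/((6*75)) = 2521*(1/411) + (-14 + 360)/450 = 2521/411 + 346*(1/450) = 2521/411 + 173/225 = 212776/30825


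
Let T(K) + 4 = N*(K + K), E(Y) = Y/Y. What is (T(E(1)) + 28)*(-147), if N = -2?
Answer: -2940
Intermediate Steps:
E(Y) = 1
T(K) = -4 - 4*K (T(K) = -4 - 2*(K + K) = -4 - 4*K)
(T(E(1)) + 28)*(-147) = ((-4 - 4*1) + 28)*(-147) = ((-4 - 4) + 28)*(-147) = (-8 + 28)*(-147) = 20*(-147) = -2940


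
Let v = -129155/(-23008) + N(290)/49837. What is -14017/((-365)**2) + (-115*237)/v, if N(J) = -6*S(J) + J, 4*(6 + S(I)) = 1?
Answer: -4163629696549767127/858523726384975 ≈ -4849.8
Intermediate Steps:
S(I) = -23/4 (S(I) = -6 + (1/4)*1 = -6 + 1/4 = -23/4)
N(J) = 69/2 + J (N(J) = -6*(-23/4) + J = 69/2 + J)
v = 6444163831/1146649696 (v = -129155/(-23008) + (69/2 + 290)/49837 = -129155*(-1/23008) + (649/2)*(1/49837) = 129155/23008 + 649/99674 = 6444163831/1146649696 ≈ 5.6200)
-14017/((-365)**2) + (-115*237)/v = -14017/((-365)**2) + (-115*237)/(6444163831/1146649696) = -14017/133225 - 27255*1146649696/6444163831 = -14017*1/133225 - 31251937464480/6444163831 = -14017/133225 - 31251937464480/6444163831 = -4163629696549767127/858523726384975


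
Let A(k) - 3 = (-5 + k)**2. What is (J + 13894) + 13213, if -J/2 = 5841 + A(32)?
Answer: 13961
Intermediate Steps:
A(k) = 3 + (-5 + k)**2
J = -13146 (J = -2*(5841 + (3 + (-5 + 32)**2)) = -2*(5841 + (3 + 27**2)) = -2*(5841 + (3 + 729)) = -2*(5841 + 732) = -2*6573 = -13146)
(J + 13894) + 13213 = (-13146 + 13894) + 13213 = 748 + 13213 = 13961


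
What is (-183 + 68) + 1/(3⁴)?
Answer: -9314/81 ≈ -114.99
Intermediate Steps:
(-183 + 68) + 1/(3⁴) = -115 + 1/81 = -9314/81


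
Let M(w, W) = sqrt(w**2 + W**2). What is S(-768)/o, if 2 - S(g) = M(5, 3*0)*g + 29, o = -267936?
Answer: -1271/89312 ≈ -0.014231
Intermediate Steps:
M(w, W) = sqrt(W**2 + w**2)
S(g) = -27 - 5*g (S(g) = 2 - (sqrt((3*0)**2 + 5**2)*g + 29) = 2 - (sqrt(0**2 + 25)*g + 29) = 2 - (sqrt(0 + 25)*g + 29) = 2 - (sqrt(25)*g + 29) = 2 - (5*g + 29) = 2 - (29 + 5*g) = 2 + (-29 - 5*g) = -27 - 5*g)
S(-768)/o = (-27 - 5*(-768))/(-267936) = (-27 + 3840)*(-1/267936) = 3813*(-1/267936) = -1271/89312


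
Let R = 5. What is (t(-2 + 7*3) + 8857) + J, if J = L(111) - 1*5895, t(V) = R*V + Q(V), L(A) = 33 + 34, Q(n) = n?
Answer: 3143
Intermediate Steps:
L(A) = 67
t(V) = 6*V (t(V) = 5*V + V = 6*V)
J = -5828 (J = 67 - 1*5895 = 67 - 5895 = -5828)
(t(-2 + 7*3) + 8857) + J = (6*(-2 + 7*3) + 8857) - 5828 = (6*(-2 + 21) + 8857) - 5828 = (6*19 + 8857) - 5828 = (114 + 8857) - 5828 = 8971 - 5828 = 3143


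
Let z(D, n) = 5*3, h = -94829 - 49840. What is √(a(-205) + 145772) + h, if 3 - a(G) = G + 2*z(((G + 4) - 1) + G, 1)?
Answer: -144669 + 5*√5838 ≈ -1.4429e+5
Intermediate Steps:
h = -144669
z(D, n) = 15
a(G) = -27 - G (a(G) = 3 - (G + 2*15) = 3 - (G + 30) = 3 - (30 + G) = 3 + (-30 - G) = -27 - G)
√(a(-205) + 145772) + h = √((-27 - 1*(-205)) + 145772) - 144669 = √((-27 + 205) + 145772) - 144669 = √(178 + 145772) - 144669 = √145950 - 144669 = 5*√5838 - 144669 = -144669 + 5*√5838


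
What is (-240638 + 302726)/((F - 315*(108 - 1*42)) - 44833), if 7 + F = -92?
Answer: -31044/32861 ≈ -0.94471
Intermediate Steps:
F = -99 (F = -7 - 92 = -99)
(-240638 + 302726)/((F - 315*(108 - 1*42)) - 44833) = (-240638 + 302726)/((-99 - 315*(108 - 1*42)) - 44833) = 62088/((-99 - 315*(108 - 42)) - 44833) = 62088/((-99 - 315*66) - 44833) = 62088/((-99 - 20790) - 44833) = 62088/(-20889 - 44833) = 62088/(-65722) = 62088*(-1/65722) = -31044/32861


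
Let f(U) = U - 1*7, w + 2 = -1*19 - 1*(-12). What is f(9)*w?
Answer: -18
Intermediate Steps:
w = -9 (w = -2 + (-1*19 - 1*(-12)) = -2 + (-19 + 12) = -2 - 7 = -9)
f(U) = -7 + U (f(U) = U - 7 = -7 + U)
f(9)*w = (-7 + 9)*(-9) = 2*(-9) = -18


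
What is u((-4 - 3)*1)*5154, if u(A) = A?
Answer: -36078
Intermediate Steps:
u((-4 - 3)*1)*5154 = ((-4 - 3)*1)*5154 = -7*1*5154 = -7*5154 = -36078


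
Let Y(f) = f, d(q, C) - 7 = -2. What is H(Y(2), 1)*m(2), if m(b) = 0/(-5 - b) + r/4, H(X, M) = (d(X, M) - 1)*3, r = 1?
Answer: 3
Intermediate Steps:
d(q, C) = 5 (d(q, C) = 7 - 2 = 5)
H(X, M) = 12 (H(X, M) = (5 - 1)*3 = 4*3 = 12)
m(b) = 1/4 (m(b) = 0/(-5 - b) + 1/4 = 0 + 1*(1/4) = 0 + 1/4 = 1/4)
H(Y(2), 1)*m(2) = 12*(1/4) = 3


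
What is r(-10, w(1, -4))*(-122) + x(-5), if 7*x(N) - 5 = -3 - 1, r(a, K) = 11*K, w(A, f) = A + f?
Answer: 28183/7 ≈ 4026.1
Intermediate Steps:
x(N) = ⅐ (x(N) = 5/7 + (-3 - 1)/7 = 5/7 + (⅐)*(-4) = 5/7 - 4/7 = ⅐)
r(-10, w(1, -4))*(-122) + x(-5) = (11*(1 - 4))*(-122) + ⅐ = (11*(-3))*(-122) + ⅐ = -33*(-122) + ⅐ = 4026 + ⅐ = 28183/7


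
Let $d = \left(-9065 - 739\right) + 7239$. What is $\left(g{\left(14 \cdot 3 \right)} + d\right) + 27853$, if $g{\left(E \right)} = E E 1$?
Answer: $27052$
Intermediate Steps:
$g{\left(E \right)} = E^{2}$ ($g{\left(E \right)} = E^{2} \cdot 1 = E^{2}$)
$d = -2565$ ($d = -9804 + 7239 = -2565$)
$\left(g{\left(14 \cdot 3 \right)} + d\right) + 27853 = \left(\left(14 \cdot 3\right)^{2} - 2565\right) + 27853 = \left(42^{2} - 2565\right) + 27853 = \left(1764 - 2565\right) + 27853 = -801 + 27853 = 27052$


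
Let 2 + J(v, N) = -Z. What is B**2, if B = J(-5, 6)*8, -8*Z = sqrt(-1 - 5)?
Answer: (16 - I*sqrt(6))**2 ≈ 250.0 - 78.384*I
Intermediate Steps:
Z = -I*sqrt(6)/8 (Z = -sqrt(-1 - 5)/8 = -I*sqrt(6)/8 ≈ -0.30619*I)
J(v, N) = -2 + I*sqrt(6)/8 (J(v, N) = -2 - (-1)*I*sqrt(6)/8 = -2 + I*sqrt(6)/8)
B = -16 + I*sqrt(6) (B = (-2 + I*sqrt(6)/8)*8 = -16 + I*sqrt(6) ≈ -16.0 + 2.4495*I)
B**2 = (-16 + I*sqrt(6))**2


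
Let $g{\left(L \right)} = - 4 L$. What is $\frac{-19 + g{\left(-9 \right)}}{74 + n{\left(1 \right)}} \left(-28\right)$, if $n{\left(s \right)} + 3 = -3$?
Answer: $-7$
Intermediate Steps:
$g{\left(L \right)} = - 4 L$
$n{\left(s \right)} = -6$ ($n{\left(s \right)} = -3 - 3 = -6$)
$\frac{-19 + g{\left(-9 \right)}}{74 + n{\left(1 \right)}} \left(-28\right) = \frac{-19 - -36}{74 - 6} \left(-28\right) = \frac{-19 + 36}{68} \left(-28\right) = 17 \cdot \frac{1}{68} \left(-28\right) = \frac{1}{4} \left(-28\right) = -7$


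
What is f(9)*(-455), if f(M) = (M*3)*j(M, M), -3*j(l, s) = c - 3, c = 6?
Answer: 12285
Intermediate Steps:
j(l, s) = -1 (j(l, s) = -(6 - 3)/3 = -⅓*3 = -1)
f(M) = -3*M (f(M) = (M*3)*(-1) = (3*M)*(-1) = -3*M)
f(9)*(-455) = -3*9*(-455) = -27*(-455) = 12285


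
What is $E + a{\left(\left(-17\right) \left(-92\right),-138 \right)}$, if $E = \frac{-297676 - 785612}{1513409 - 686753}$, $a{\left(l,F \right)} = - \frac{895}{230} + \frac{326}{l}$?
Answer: $- \frac{67247927}{13467604} \approx -4.9933$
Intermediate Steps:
$a{\left(l,F \right)} = - \frac{179}{46} + \frac{326}{l}$ ($a{\left(l,F \right)} = \left(-895\right) \frac{1}{230} + \frac{326}{l} = - \frac{179}{46} + \frac{326}{l}$)
$E = - \frac{45137}{34444}$ ($E = - \frac{1083288}{826656} = \left(-1083288\right) \frac{1}{826656} = - \frac{45137}{34444} \approx -1.3104$)
$E + a{\left(\left(-17\right) \left(-92\right),-138 \right)} = - \frac{45137}{34444} - \left(\frac{179}{46} - \frac{326}{\left(-17\right) \left(-92\right)}\right) = - \frac{45137}{34444} - \left(\frac{179}{46} - \frac{326}{1564}\right) = - \frac{45137}{34444} + \left(- \frac{179}{46} + 326 \cdot \frac{1}{1564}\right) = - \frac{45137}{34444} + \left(- \frac{179}{46} + \frac{163}{782}\right) = - \frac{45137}{34444} - \frac{1440}{391} = - \frac{67247927}{13467604}$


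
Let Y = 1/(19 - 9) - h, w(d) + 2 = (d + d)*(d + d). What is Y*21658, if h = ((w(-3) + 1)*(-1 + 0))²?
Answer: -132644421/5 ≈ -2.6529e+7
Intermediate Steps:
w(d) = -2 + 4*d² (w(d) = -2 + (d + d)*(d + d) = -2 + (2*d)*(2*d) = -2 + 4*d²)
h = 1225 (h = (((-2 + 4*(-3)²) + 1)*(-1 + 0))² = (((-2 + 4*9) + 1)*(-1))² = (((-2 + 36) + 1)*(-1))² = ((34 + 1)*(-1))² = (35*(-1))² = (-35)² = 1225)
Y = -12249/10 (Y = 1/(19 - 9) - 1*1225 = 1/10 - 1225 = ⅒ - 1225 = -12249/10 ≈ -1224.9)
Y*21658 = -12249/10*21658 = -132644421/5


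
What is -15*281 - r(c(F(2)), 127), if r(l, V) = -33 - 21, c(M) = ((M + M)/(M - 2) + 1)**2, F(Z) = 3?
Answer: -4161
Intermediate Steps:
c(M) = (1 + 2*M/(-2 + M))**2 (c(M) = ((2*M)/(-2 + M) + 1)**2 = (2*M/(-2 + M) + 1)**2 = (1 + 2*M/(-2 + M))**2)
r(l, V) = -54
-15*281 - r(c(F(2)), 127) = -15*281 - 1*(-54) = -4215 + 54 = -4161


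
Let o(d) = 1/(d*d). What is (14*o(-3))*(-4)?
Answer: -56/9 ≈ -6.2222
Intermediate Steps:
o(d) = d⁻²
(14*o(-3))*(-4) = (14/(-3)²)*(-4) = (14*(⅑))*(-4) = (14/9)*(-4) = -56/9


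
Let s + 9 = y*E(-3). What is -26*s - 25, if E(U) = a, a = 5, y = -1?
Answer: 339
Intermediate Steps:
E(U) = 5
s = -14 (s = -9 - 1*5 = -9 - 5 = -14)
-26*s - 25 = -26*(-14) - 25 = 364 - 25 = 339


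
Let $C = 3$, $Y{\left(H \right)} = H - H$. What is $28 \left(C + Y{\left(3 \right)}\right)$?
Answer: $84$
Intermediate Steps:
$Y{\left(H \right)} = 0$
$28 \left(C + Y{\left(3 \right)}\right) = 28 \left(3 + 0\right) = 28 \cdot 3 = 84$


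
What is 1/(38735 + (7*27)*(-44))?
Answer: 1/30419 ≈ 3.2874e-5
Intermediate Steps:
1/(38735 + (7*27)*(-44)) = 1/(38735 + 189*(-44)) = 1/(38735 - 8316) = 1/30419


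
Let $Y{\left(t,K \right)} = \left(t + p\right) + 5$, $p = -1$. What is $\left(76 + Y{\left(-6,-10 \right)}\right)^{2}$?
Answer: $5476$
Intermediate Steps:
$Y{\left(t,K \right)} = 4 + t$ ($Y{\left(t,K \right)} = \left(t - 1\right) + 5 = \left(-1 + t\right) + 5 = 4 + t$)
$\left(76 + Y{\left(-6,-10 \right)}\right)^{2} = \left(76 + \left(4 - 6\right)\right)^{2} = \left(76 - 2\right)^{2} = 74^{2} = 5476$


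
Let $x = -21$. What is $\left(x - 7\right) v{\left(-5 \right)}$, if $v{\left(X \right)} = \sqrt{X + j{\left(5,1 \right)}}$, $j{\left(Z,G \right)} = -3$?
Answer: $- 56 i \sqrt{2} \approx - 79.196 i$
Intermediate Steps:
$v{\left(X \right)} = \sqrt{-3 + X}$ ($v{\left(X \right)} = \sqrt{X - 3} = \sqrt{-3 + X}$)
$\left(x - 7\right) v{\left(-5 \right)} = \left(-21 - 7\right) \sqrt{-3 - 5} = \left(-21 - 7\right) \sqrt{-8} = - 28 \cdot 2 i \sqrt{2} = - 56 i \sqrt{2}$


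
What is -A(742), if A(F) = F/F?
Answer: -1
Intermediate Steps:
A(F) = 1
-A(742) = -1*1 = -1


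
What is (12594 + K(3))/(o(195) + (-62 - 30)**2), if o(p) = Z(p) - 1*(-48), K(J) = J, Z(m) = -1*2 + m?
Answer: 12597/8705 ≈ 1.4471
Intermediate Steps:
Z(m) = -2 + m
o(p) = 46 + p (o(p) = (-2 + p) - 1*(-48) = (-2 + p) + 48 = 46 + p)
(12594 + K(3))/(o(195) + (-62 - 30)**2) = (12594 + 3)/((46 + 195) + (-62 - 30)**2) = 12597/(241 + (-92)**2) = 12597/(241 + 8464) = 12597/8705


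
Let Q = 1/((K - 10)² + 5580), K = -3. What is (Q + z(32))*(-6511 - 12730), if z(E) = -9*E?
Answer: 31857535351/5749 ≈ 5.5414e+6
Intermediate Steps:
Q = 1/5749 (Q = 1/((-3 - 10)² + 5580) = 1/((-13)² + 5580) = 1/(169 + 5580) = 1/5749 ≈ 0.00017394)
(Q + z(32))*(-6511 - 12730) = (1/5749 - 9*32)*(-6511 - 12730) = (1/5749 - 288)*(-19241) = -1655711/5749*(-19241) = 31857535351/5749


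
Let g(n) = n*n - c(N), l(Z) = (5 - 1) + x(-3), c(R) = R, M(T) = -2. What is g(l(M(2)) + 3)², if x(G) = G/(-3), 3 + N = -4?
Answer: 5041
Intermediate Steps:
N = -7 (N = -3 - 4 = -7)
x(G) = -G/3 (x(G) = G*(-⅓) = -G/3)
l(Z) = 5 (l(Z) = (5 - 1) - ⅓*(-3) = 4 + 1 = 5)
g(n) = 7 + n² (g(n) = n*n - 1*(-7) = n² + 7 = 7 + n²)
g(l(M(2)) + 3)² = (7 + (5 + 3)²)² = (7 + 8²)² = (7 + 64)² = 71² = 5041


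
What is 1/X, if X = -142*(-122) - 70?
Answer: 1/17254 ≈ 5.7958e-5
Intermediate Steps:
X = 17254 (X = 17324 - 70 = 17254)
1/X = 1/17254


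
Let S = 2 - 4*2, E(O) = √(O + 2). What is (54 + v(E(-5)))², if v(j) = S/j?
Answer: 2904 + 216*I*√3 ≈ 2904.0 + 374.12*I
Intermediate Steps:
E(O) = √(2 + O)
S = -6 (S = 2 - 8 = -6)
v(j) = -6/j
(54 + v(E(-5)))² = (54 - 6/√(2 - 5))² = (54 - 6*(-I*√3/3))² = (54 - (-2)*I*√3)² = (54 + 2*I*√3)²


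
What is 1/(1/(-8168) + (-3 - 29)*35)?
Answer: -8168/9148161 ≈ -0.00089286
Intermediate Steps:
1/(1/(-8168) + (-3 - 29)*35) = 1/(-1/8168 - 32*35) = 1/(-1/8168 - 1120) = 1/(-9148161/8168) = -8168/9148161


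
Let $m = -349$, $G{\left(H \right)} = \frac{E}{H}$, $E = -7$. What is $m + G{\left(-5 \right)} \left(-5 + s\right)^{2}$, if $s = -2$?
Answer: $- \frac{1402}{5} \approx -280.4$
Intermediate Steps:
$G{\left(H \right)} = - \frac{7}{H}$
$m + G{\left(-5 \right)} \left(-5 + s\right)^{2} = -349 + - \frac{7}{-5} \left(-5 - 2\right)^{2} = -349 + \left(-7\right) \left(- \frac{1}{5}\right) \left(-7\right)^{2} = -349 + \frac{7}{5} \cdot 49 = -349 + \frac{343}{5} = - \frac{1402}{5}$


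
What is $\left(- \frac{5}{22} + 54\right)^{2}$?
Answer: $\frac{1399489}{484} \approx 2891.5$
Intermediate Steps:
$\left(- \frac{5}{22} + 54\right)^{2} = \left(\frac{1183}{22}\right)^{2} = \frac{1399489}{484}$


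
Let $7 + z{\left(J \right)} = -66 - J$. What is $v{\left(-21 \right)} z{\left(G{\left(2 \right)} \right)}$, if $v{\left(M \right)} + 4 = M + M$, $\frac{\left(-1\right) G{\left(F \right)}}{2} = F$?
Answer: $3174$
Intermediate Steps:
$G{\left(F \right)} = - 2 F$
$z{\left(J \right)} = -73 - J$ ($z{\left(J \right)} = -7 - \left(66 + J\right) = -73 - J$)
$v{\left(M \right)} = -4 + 2 M$ ($v{\left(M \right)} = -4 + \left(M + M\right) = -4 + 2 M$)
$v{\left(-21 \right)} z{\left(G{\left(2 \right)} \right)} = \left(-4 + 2 \left(-21\right)\right) \left(-73 - \left(-2\right) 2\right) = \left(-4 - 42\right) \left(-73 - -4\right) = - 46 \left(-73 + 4\right) = \left(-46\right) \left(-69\right) = 3174$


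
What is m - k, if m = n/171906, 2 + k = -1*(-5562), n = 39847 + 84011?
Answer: -22754131/4093 ≈ -5559.3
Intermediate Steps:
n = 123858
k = 5560 (k = -2 - 1*(-5562) = -2 + 5562 = 5560)
m = 2949/4093 (m = 123858/171906 = 123858*(1/171906) = 2949/4093 ≈ 0.72050)
m - k = 2949/4093 - 1*5560 = 2949/4093 - 5560 = -22754131/4093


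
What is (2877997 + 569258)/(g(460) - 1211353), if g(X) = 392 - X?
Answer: -1149085/403807 ≈ -2.8456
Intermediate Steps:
(2877997 + 569258)/(g(460) - 1211353) = (2877997 + 569258)/((392 - 1*460) - 1211353) = 3447255/((392 - 460) - 1211353) = 3447255/(-68 - 1211353) = 3447255/(-1211421) = 3447255*(-1/1211421) = -1149085/403807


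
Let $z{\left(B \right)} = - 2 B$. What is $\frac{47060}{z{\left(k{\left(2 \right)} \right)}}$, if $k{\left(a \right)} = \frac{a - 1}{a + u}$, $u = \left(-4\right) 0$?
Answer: $-47060$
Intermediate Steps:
$u = 0$
$k{\left(a \right)} = \frac{-1 + a}{a}$ ($k{\left(a \right)} = \frac{a - 1}{a + 0} = \frac{-1 + a}{a}$)
$\frac{47060}{z{\left(k{\left(2 \right)} \right)}} = \frac{47060}{\left(-2\right) \frac{-1 + 2}{2}} = \frac{47060}{\left(-2\right) \frac{1}{2} \cdot 1} = \frac{47060}{\left(-2\right) \frac{1}{2}} = \frac{47060}{-1} = 47060 \left(-1\right) = -47060$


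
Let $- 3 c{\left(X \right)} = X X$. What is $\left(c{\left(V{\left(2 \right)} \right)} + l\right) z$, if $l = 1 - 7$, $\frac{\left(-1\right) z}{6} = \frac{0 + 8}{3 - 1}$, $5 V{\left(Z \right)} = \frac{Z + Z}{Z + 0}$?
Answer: $\frac{3632}{25} \approx 145.28$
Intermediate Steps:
$V{\left(Z \right)} = \frac{2}{5}$ ($V{\left(Z \right)} = \frac{\left(Z + Z\right) \frac{1}{Z + 0}}{5} = \frac{2 Z \frac{1}{Z}}{5} = \frac{1}{5} \cdot 2 = \frac{2}{5}$)
$z = -24$ ($z = - 6 \frac{0 + 8}{3 - 1} = - 6 \cdot \frac{8}{2} = - 6 \cdot 8 \cdot \frac{1}{2} = \left(-6\right) 4 = -24$)
$l = -6$
$c{\left(X \right)} = - \frac{X^{2}}{3}$ ($c{\left(X \right)} = - \frac{X X}{3} = - \frac{X^{2}}{3}$)
$\left(c{\left(V{\left(2 \right)} \right)} + l\right) z = \left(- \frac{\left(\frac{2}{5}\right)^{2}}{3} - 6\right) \left(-24\right) = \left(\left(- \frac{1}{3}\right) \frac{4}{25} - 6\right) \left(-24\right) = \left(- \frac{4}{75} - 6\right) \left(-24\right) = \left(- \frac{454}{75}\right) \left(-24\right) = \frac{3632}{25}$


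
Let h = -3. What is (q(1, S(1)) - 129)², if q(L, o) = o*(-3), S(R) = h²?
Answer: 24336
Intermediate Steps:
S(R) = 9 (S(R) = (-3)² = 9)
q(L, o) = -3*o
(q(1, S(1)) - 129)² = (-3*9 - 129)² = (-27 - 129)² = (-156)² = 24336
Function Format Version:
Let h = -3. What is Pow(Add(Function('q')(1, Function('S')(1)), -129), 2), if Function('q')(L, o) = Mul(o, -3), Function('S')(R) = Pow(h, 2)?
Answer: 24336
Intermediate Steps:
Function('S')(R) = 9 (Function('S')(R) = Pow(-3, 2) = 9)
Function('q')(L, o) = Mul(-3, o)
Pow(Add(Function('q')(1, Function('S')(1)), -129), 2) = Pow(Add(Mul(-3, 9), -129), 2) = Pow(Add(-27, -129), 2) = Pow(-156, 2) = 24336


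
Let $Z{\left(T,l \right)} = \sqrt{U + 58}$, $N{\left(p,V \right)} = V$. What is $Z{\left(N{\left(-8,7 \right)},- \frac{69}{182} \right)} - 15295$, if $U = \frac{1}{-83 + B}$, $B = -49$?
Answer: $-15295 + \frac{\sqrt{252615}}{66} \approx -15287.0$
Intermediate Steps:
$U = - \frac{1}{132}$ ($U = \frac{1}{-83 - 49} = \frac{1}{-132} = - \frac{1}{132} \approx -0.0075758$)
$Z{\left(T,l \right)} = \frac{\sqrt{252615}}{66}$ ($Z{\left(T,l \right)} = \sqrt{- \frac{1}{132} + 58} = \sqrt{\frac{7655}{132}} = \frac{\sqrt{252615}}{66}$)
$Z{\left(N{\left(-8,7 \right)},- \frac{69}{182} \right)} - 15295 = \frac{\sqrt{252615}}{66} - 15295 = -15295 + \frac{\sqrt{252615}}{66}$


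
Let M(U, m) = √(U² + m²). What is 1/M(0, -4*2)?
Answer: ⅛ ≈ 0.12500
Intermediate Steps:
1/M(0, -4*2) = 1/(√(0² + (-4*2)²)) = 1/(√(0 + (-8)²)) = 1/(√(0 + 64)) = 1/(√64) = 1/8 = ⅛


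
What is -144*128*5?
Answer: -92160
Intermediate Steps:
-144*128*5 = -18432*5 = -92160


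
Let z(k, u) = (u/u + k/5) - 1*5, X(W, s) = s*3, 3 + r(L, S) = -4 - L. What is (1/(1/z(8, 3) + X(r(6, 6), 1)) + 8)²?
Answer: 67600/961 ≈ 70.343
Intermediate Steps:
r(L, S) = -7 - L (r(L, S) = -3 + (-4 - L) = -7 - L)
X(W, s) = 3*s
z(k, u) = -4 + k/5 (z(k, u) = (1 + k*(⅕)) - 5 = (1 + k/5) - 5 = -4 + k/5)
(1/(1/z(8, 3) + X(r(6, 6), 1)) + 8)² = (1/(1/(-4 + (⅕)*8) + 3*1) + 8)² = (1/(1/(-4 + 8/5) + 3) + 8)² = (1/(1/(-12/5) + 3) + 8)² = (1/(-5/12 + 3) + 8)² = (1/(31/12) + 8)² = (12/31 + 8)² = (260/31)² = 67600/961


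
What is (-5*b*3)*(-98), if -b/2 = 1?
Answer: -2940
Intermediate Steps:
b = -2 (b = -2*1 = -2)
(-5*b*3)*(-98) = (-5*(-2)*3)*(-98) = (10*3)*(-98) = 30*(-98) = -2940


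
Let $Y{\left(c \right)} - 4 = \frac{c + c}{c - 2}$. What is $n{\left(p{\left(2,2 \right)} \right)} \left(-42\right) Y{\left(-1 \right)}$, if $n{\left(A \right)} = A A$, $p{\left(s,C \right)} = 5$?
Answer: $-4900$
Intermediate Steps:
$Y{\left(c \right)} = 4 + \frac{2 c}{-2 + c}$ ($Y{\left(c \right)} = 4 + \frac{c + c}{c - 2} = 4 + \frac{2 c}{-2 + c}$)
$n{\left(A \right)} = A^{2}$
$n{\left(p{\left(2,2 \right)} \right)} \left(-42\right) Y{\left(-1 \right)} = 5^{2} \left(-42\right) \frac{2 \left(-4 + 3 \left(-1\right)\right)}{-2 - 1} = 25 \left(-42\right) \frac{2 \left(-4 - 3\right)}{-3} = - 1050 \cdot 2 \left(- \frac{1}{3}\right) \left(-7\right) = \left(-1050\right) \frac{14}{3} = -4900$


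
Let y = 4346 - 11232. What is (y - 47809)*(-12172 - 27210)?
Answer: 2153998490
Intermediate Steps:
y = -6886
(y - 47809)*(-12172 - 27210) = (-6886 - 47809)*(-12172 - 27210) = -54695*(-39382) = 2153998490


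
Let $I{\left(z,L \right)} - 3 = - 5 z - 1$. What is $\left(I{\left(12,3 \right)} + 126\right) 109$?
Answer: $7412$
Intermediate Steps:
$I{\left(z,L \right)} = 2 - 5 z$ ($I{\left(z,L \right)} = 3 - \left(1 + 5 z\right) = 2 - 5 z$)
$\left(I{\left(12,3 \right)} + 126\right) 109 = \left(\left(2 - 60\right) + 126\right) 109 = \left(-58 + 126\right) 109 = 68 \cdot 109 = 7412$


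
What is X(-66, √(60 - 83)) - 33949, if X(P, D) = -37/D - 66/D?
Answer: -33949 + 103*I*√23/23 ≈ -33949.0 + 21.477*I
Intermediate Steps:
X(P, D) = -103/D
X(-66, √(60 - 83)) - 33949 = -103/√(60 - 83) - 33949 = -103*(-I*√23/23) - 33949 = -(-103)*I*√23/23 - 33949 = 103*I*√23/23 - 33949 = -33949 + 103*I*√23/23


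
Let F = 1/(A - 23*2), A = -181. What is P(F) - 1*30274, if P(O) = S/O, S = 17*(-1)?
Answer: -26415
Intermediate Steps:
S = -17
F = -1/227 (F = 1/(-181 - 23*2) = 1/(-181 - 46) = 1/(-227) = -1/227 ≈ -0.0044053)
P(O) = -17/O
P(F) - 1*30274 = -17/(-1/227) - 1*30274 = -17*(-227) - 30274 = 3859 - 30274 = -26415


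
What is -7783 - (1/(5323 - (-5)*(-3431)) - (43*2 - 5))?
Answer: -91130063/11832 ≈ -7702.0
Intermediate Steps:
-7783 - (1/(5323 - (-5)*(-3431)) - (43*2 - 5)) = -7783 - (1/(5323 - 1*17155) - (86 - 5)) = -7783 - (1/(5323 - 17155) - 1*81) = -7783 - (1/(-11832) - 81) = -7783 - (-1/11832 - 81) = -7783 - 1*(-958393/11832) = -7783 + 958393/11832 = -91130063/11832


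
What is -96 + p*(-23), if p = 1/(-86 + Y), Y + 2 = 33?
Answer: -5257/55 ≈ -95.582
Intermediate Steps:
Y = 31 (Y = -2 + 33 = 31)
p = -1/55 (p = 1/(-86 + 31) = 1/(-55) = -1/55 ≈ -0.018182)
-96 + p*(-23) = -96 - 1/55*(-23) = -96 + 23/55 = -5257/55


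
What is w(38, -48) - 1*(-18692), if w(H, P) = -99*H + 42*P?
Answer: 12914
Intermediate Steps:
w(38, -48) - 1*(-18692) = (-99*38 + 42*(-48)) - 1*(-18692) = (-3762 - 2016) + 18692 = -5778 + 18692 = 12914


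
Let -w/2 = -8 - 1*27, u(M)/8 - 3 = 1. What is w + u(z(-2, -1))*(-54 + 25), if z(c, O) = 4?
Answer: -858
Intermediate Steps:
u(M) = 32 (u(M) = 24 + 8*1 = 24 + 8 = 32)
w = 70 (w = -2*(-8 - 1*27) = -2*(-8 - 27) = -2*(-35) = 70)
w + u(z(-2, -1))*(-54 + 25) = 70 + 32*(-54 + 25) = 70 + 32*(-29) = 70 - 928 = -858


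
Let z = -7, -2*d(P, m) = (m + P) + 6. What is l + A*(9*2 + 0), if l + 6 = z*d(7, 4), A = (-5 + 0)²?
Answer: 1007/2 ≈ 503.50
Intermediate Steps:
d(P, m) = -3 - P/2 - m/2 (d(P, m) = -((m + P) + 6)/2 = -((P + m) + 6)/2 = -(6 + P + m)/2 = -3 - P/2 - m/2)
A = 25 (A = (-5)² = 25)
l = 107/2 (l = -6 - 7*(-3 - ½*7 - ½*4) = -6 - 7*(-3 - 7/2 - 2) = -6 - 7*(-17/2) = -6 + 119/2 = 107/2 ≈ 53.500)
l + A*(9*2 + 0) = 107/2 + 25*(9*2 + 0) = 107/2 + 25*(18 + 0) = 107/2 + 25*18 = 107/2 + 450 = 1007/2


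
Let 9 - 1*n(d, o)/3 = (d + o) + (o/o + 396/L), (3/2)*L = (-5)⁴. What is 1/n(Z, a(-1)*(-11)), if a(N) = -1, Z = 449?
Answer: -625/849282 ≈ -0.00073592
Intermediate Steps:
L = 1250/3 (L = (⅔)*(-5)⁴ = (⅔)*625 = 1250/3 ≈ 416.67)
n(d, o) = 13218/625 - 3*d - 3*o (n(d, o) = 27 - 3*((d + o) + (o/o + 396/(1250/3))) = 27 - 3*((d + o) + (1 + 396*(3/1250))) = 27 - 3*((d + o) + (1 + 594/625)) = 27 - 3*((d + o) + 1219/625) = 27 - 3*(1219/625 + d + o) = 27 + (-3657/625 - 3*d - 3*o) = 13218/625 - 3*d - 3*o)
1/n(Z, a(-1)*(-11)) = 1/(13218/625 - 3*449 - (-3)*(-11)) = 1/(13218/625 - 1347 - 3*11) = 1/(13218/625 - 1347 - 33) = 1/(-849282/625) = -625/849282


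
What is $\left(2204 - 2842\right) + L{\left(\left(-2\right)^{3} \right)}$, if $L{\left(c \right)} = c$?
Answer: $-646$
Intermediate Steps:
$\left(2204 - 2842\right) + L{\left(\left(-2\right)^{3} \right)} = \left(2204 - 2842\right) + \left(-2\right)^{3} = -638 - 8 = -646$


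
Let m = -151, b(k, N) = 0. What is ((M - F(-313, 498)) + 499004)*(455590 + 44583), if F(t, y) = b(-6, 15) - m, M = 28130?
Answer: 263582668059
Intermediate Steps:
F(t, y) = 151 (F(t, y) = 0 - 1*(-151) = 0 + 151 = 151)
((M - F(-313, 498)) + 499004)*(455590 + 44583) = ((28130 - 1*151) + 499004)*(455590 + 44583) = ((28130 - 151) + 499004)*500173 = (27979 + 499004)*500173 = 526983*500173 = 263582668059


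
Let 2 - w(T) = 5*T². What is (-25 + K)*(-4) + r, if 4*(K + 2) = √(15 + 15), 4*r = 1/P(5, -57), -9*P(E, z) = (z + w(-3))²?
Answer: 4319991/40000 - √30 ≈ 102.52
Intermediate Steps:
w(T) = 2 - 5*T²
P(E, z) = -(-43 + z)²/9 (P(E, z) = -(z + (2 - 5*(-3)²))²/9 = -(z + (2 - 5*9))²/9 = -(z + (2 - 45))²/9 = -(z - 43)²/9 = -(-43 + z)²/9)
r = -9/40000 (r = 1/(4*((-(-43 - 57)²/9))) = 1/(4*((-⅑*(-100)²))) = 1/(4*((-⅑*10000))) = 1/(4*(-10000/9)) = (¼)*(-9/10000) = -9/40000 ≈ -0.00022500)
K = -2 + √30/4 (K = -2 + √(15 + 15)/4 = -2 + √30/4 ≈ -0.63069)
(-25 + K)*(-4) + r = (-25 + (-2 + √30/4))*(-4) - 9/40000 = (-27 + √30/4)*(-4) - 9/40000 = (108 - √30) - 9/40000 = 4319991/40000 - √30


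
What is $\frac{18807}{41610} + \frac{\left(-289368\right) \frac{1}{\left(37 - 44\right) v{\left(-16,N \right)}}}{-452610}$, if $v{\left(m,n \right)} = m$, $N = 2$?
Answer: $\frac{446949567}{976531220} \approx 0.45769$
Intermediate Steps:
$\frac{18807}{41610} + \frac{\left(-289368\right) \frac{1}{\left(37 - 44\right) v{\left(-16,N \right)}}}{-452610} = \frac{18807}{41610} + \frac{\left(-289368\right) \frac{1}{\left(37 - 44\right) \left(-16\right)}}{-452610} = 18807 \cdot \frac{1}{41610} + - \frac{289368}{\left(-7\right) \left(-16\right)} \left(- \frac{1}{452610}\right) = \frac{6269}{13870} + - \frac{289368}{112} \left(- \frac{1}{452610}\right) = \frac{6269}{13870} + \left(-289368\right) \frac{1}{112} \left(- \frac{1}{452610}\right) = \frac{6269}{13870} - - \frac{4019}{704060} = \frac{6269}{13870} + \frac{4019}{704060} = \frac{446949567}{976531220}$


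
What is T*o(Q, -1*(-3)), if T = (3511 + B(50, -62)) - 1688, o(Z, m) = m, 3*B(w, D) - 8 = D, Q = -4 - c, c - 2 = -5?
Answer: 5415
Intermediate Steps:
c = -3 (c = 2 - 5 = -3)
Q = -1 (Q = -4 - 1*(-3) = -4 + 3 = -1)
B(w, D) = 8/3 + D/3
T = 1805 (T = (3511 + (8/3 + (1/3)*(-62))) - 1688 = (3511 + (8/3 - 62/3)) - 1688 = (3511 - 18) - 1688 = 3493 - 1688 = 1805)
T*o(Q, -1*(-3)) = 1805*(-1*(-3)) = 1805*3 = 5415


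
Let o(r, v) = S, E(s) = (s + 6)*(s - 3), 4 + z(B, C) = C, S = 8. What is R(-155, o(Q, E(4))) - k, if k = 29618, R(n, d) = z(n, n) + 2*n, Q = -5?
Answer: -30087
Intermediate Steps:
z(B, C) = -4 + C
E(s) = (-3 + s)*(6 + s) (E(s) = (6 + s)*(-3 + s) = (-3 + s)*(6 + s))
o(r, v) = 8
R(n, d) = -4 + 3*n (R(n, d) = (-4 + n) + 2*n = -4 + 3*n)
R(-155, o(Q, E(4))) - k = (-4 + 3*(-155)) - 1*29618 = (-4 - 465) - 29618 = -469 - 29618 = -30087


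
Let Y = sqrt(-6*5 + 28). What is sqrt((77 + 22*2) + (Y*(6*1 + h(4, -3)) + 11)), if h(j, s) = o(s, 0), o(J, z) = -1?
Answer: sqrt(132 + 5*I*sqrt(2)) ≈ 11.493 + 0.30762*I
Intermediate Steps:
h(j, s) = -1
Y = I*sqrt(2) (Y = sqrt(-30 + 28) = sqrt(-2) = I*sqrt(2) ≈ 1.4142*I)
sqrt((77 + 22*2) + (Y*(6*1 + h(4, -3)) + 11)) = sqrt((77 + 22*2) + ((I*sqrt(2))*(6*1 - 1) + 11)) = sqrt((77 + 44) + ((I*sqrt(2))*(6 - 1) + 11)) = sqrt(121 + ((I*sqrt(2))*5 + 11)) = sqrt(121 + (5*I*sqrt(2) + 11)) = sqrt(121 + (11 + 5*I*sqrt(2))) = sqrt(132 + 5*I*sqrt(2))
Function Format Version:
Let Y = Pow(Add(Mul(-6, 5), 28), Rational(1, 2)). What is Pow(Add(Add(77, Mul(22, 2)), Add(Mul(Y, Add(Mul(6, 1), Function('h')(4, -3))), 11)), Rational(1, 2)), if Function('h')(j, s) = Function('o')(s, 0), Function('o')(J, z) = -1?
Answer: Pow(Add(132, Mul(5, I, Pow(2, Rational(1, 2)))), Rational(1, 2)) ≈ Add(11.493, Mul(0.30762, I))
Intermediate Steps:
Function('h')(j, s) = -1
Y = Mul(I, Pow(2, Rational(1, 2))) (Y = Pow(Add(-30, 28), Rational(1, 2)) = Pow(-2, Rational(1, 2)) = Mul(I, Pow(2, Rational(1, 2))) ≈ Mul(1.4142, I))
Pow(Add(Add(77, Mul(22, 2)), Add(Mul(Y, Add(Mul(6, 1), Function('h')(4, -3))), 11)), Rational(1, 2)) = Pow(Add(Add(77, Mul(22, 2)), Add(Mul(Mul(I, Pow(2, Rational(1, 2))), Add(Mul(6, 1), -1)), 11)), Rational(1, 2)) = Pow(Add(Add(77, 44), Add(Mul(Mul(I, Pow(2, Rational(1, 2))), Add(6, -1)), 11)), Rational(1, 2)) = Pow(Add(121, Add(Mul(Mul(I, Pow(2, Rational(1, 2))), 5), 11)), Rational(1, 2)) = Pow(Add(121, Add(Mul(5, I, Pow(2, Rational(1, 2))), 11)), Rational(1, 2)) = Pow(Add(121, Add(11, Mul(5, I, Pow(2, Rational(1, 2))))), Rational(1, 2)) = Pow(Add(132, Mul(5, I, Pow(2, Rational(1, 2)))), Rational(1, 2))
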